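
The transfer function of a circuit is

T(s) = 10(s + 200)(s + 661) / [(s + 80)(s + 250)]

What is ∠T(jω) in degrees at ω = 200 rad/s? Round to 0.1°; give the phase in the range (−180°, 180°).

-45.0°

At s = jω = j200:
zero (s+200): 200 + j200 → |·| = √(200²+200²) = √80000 ≈ 282.84, ∠ = arctan(200/200) ≈ 45.00°
zero (s+661): 661 + j200 → |·| = √(661²+200²) = √476921 ≈ 690.59, ∠ = arctan(200/661) ≈ 16.83°
pole (s+80): 80 + j200 → |·| = √(80²+200²) = √46400 ≈ 215.41, ∠ = arctan(200/80) ≈ 68.20°
pole (s+250): 250 + j200 → |·| = √(250²+200²) = √102500 ≈ 320.16, ∠ = arctan(200/250) ≈ 38.66°
∠T = 61.83° − 106.86° = -45.03°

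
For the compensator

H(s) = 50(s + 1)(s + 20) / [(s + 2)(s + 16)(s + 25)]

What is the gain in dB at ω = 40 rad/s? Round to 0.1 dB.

At s = jω = j40:
zero (s+1): 1 + j40 → |·| = √(1²+40²) = √1601 ≈ 40.012, ∠ = arctan(40/1) ≈ 88.57°
zero (s+20): 20 + j40 → |·| = √(20²+40²) = √2000 ≈ 44.721, ∠ = arctan(40/20) ≈ 63.43°
pole (s+2): 2 + j40 → |·| = √(2²+40²) = √1604 ≈ 40.05, ∠ = arctan(40/2) ≈ 87.14°
pole (s+16): 16 + j40 → |·| = √(16²+40²) = √1856 ≈ 43.081, ∠ = arctan(40/16) ≈ 68.20°
pole (s+25): 25 + j40 → |·| = √(25²+40²) = √2225 ≈ 47.17, ∠ = arctan(40/25) ≈ 57.99°
|H| = 50 · 1789.4 / 81387 ≈ 1.0993
Gain = 20 log₁₀(1.0993) ≈ 0.82 dB

0.8 dB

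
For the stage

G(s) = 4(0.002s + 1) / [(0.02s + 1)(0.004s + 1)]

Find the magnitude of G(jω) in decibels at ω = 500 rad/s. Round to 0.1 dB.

At ω = 500 rad/s:
zero (1 + j500·0.002) = 1 + j1 → |·| ≈ 1.4142, ∠ ≈ 45.00°
pole (1 + j500·0.02) = 1 + j10 → |·| ≈ 10.05, ∠ ≈ 84.29°
pole (1 + j500·0.004) = 1 + j2 → |·| ≈ 2.2361, ∠ ≈ 63.43°
|G| = 4 · 1.4142 / (10.05 · 2.2361) ≈ 0.25172
Gain = 20 log₁₀(0.25172) ≈ -11.98 dB

-12.0 dB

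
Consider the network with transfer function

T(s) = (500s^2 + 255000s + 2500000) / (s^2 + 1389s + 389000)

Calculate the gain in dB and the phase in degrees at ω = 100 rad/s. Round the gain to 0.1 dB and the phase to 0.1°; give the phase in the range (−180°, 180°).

36.1 dB, 75.5°

Substitute s = j100:
Numerator: 500(j100)^2 + 255000(j100) + 2500000 = -2500000 + j25500000
Denominator: (j100)^2 + 1389(j100) + 389000 = 379000 + j138900
|N| = √(2500000² + 25500000²) ≈ 2.5622e+07, ∠N ≈ 95.60°
|D| = √(379000² + 138900²) ≈ 4.0365e+05, ∠D ≈ 20.13°
|T| = 2.5622e+07 / 4.0365e+05 ≈ 63.476
Gain = 20 log₁₀(63.476) ≈ 36.05 dB
∠T = 95.60° − 20.13° = 75.47°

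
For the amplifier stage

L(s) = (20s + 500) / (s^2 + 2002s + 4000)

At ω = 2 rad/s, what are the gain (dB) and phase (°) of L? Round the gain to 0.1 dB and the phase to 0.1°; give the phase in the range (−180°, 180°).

Substitute s = j2:
Numerator: 20(j2) + 500 = 500 + j40
Denominator: (j2)^2 + 2002(j2) + 4000 = 3996 + j4004
|N| = √(500² + 40²) ≈ 501.6, ∠N ≈ 4.57°
|D| = √(3996² + 4004²) ≈ 5656.9, ∠D ≈ 45.06°
|L| = 501.6 / 5656.9 ≈ 0.08867
Gain = 20 log₁₀(0.08867) ≈ -21.04 dB
∠L = 4.57° − 45.06° = -40.49°

-21.0 dB, -40.5°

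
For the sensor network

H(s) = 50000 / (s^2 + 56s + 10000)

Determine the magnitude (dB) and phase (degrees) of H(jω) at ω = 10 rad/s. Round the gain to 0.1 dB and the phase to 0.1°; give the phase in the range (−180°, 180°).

14.1 dB, -3.2°

At s = jω = j10:
quadratic: (j10)² + 56·j10 + 10000 = 9900 + j560 → |·| ≈ 9915.8, ∠ ≈ 3.24°
|H| = 50000 / 9915.8 ≈ 5.0425
Gain = 20 log₁₀(5.0425) ≈ 14.05 dB
∠H = 0.00° − 3.24° = -3.24°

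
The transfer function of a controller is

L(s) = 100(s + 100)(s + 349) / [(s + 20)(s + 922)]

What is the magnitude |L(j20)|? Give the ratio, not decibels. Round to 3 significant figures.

137

At s = jω = j20:
zero (s+100): 100 + j20 → |·| = √(100²+20²) = √10400 ≈ 101.98, ∠ = arctan(20/100) ≈ 11.31°
zero (s+349): 349 + j20 → |·| = √(349²+20²) = √122201 ≈ 349.57, ∠ = arctan(20/349) ≈ 3.28°
pole (s+20): 20 + j20 → |·| = √(20²+20²) = √800 ≈ 28.284, ∠ = arctan(20/20) ≈ 45.00°
pole (s+922): 922 + j20 → |·| = √(922²+20²) = √850484 ≈ 922.22, ∠ = arctan(20/922) ≈ 1.24°
|L| = 100 · 35649 / 26084 ≈ 136.67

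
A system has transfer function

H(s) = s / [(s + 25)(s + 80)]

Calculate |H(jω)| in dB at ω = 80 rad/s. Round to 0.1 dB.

-41.5 dB

At s = jω = j80:
zero at origin: s = j80 → |·| = 80, ∠ = 90.00°
pole (s+25): 25 + j80 → |·| = √(25²+80²) = √7025 ≈ 83.815, ∠ = arctan(80/25) ≈ 72.65°
pole (s+80): 80 + j80 → |·| = √(80²+80²) = √12800 ≈ 113.14, ∠ = arctan(80/80) ≈ 45.00°
|H| = 1 · 80 / 9482.8 ≈ 0.0084363
Gain = 20 log₁₀(0.0084363) ≈ -41.48 dB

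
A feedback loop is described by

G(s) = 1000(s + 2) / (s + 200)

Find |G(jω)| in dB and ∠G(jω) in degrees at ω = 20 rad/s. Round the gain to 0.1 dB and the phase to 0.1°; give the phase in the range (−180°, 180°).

At s = jω = j20:
zero (s+2): 2 + j20 → |·| = √(2²+20²) = √404 ≈ 20.1, ∠ = arctan(20/2) ≈ 84.29°
pole (s+200): 200 + j20 → |·| = √(200²+20²) = √40400 ≈ 201, ∠ = arctan(20/200) ≈ 5.71°
|G| = 1000 · 20.1 / 201 ≈ 100
Gain = 20 log₁₀(100) ≈ 40.00 dB
∠G = 84.29° − 5.71° = 78.58°

40.0 dB, 78.6°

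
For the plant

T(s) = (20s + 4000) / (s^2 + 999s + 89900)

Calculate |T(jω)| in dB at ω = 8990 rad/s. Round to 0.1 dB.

-53.1 dB

Substitute s = j8990:
Numerator: 20(j8990) + 4000 = 4000 + j179800
Denominator: (j8990)^2 + 999(j8990) + 89900 = -80730200 + j8981010
|N| = √(4000² + 179800²) ≈ 1.7984e+05, ∠N ≈ 88.73°
|D| = √(80730200² + 8981010²) ≈ 8.1228e+07, ∠D ≈ 173.65°
|T| = 1.7984e+05 / 8.1228e+07 ≈ 0.002214
Gain = 20 log₁₀(0.002214) ≈ -53.10 dB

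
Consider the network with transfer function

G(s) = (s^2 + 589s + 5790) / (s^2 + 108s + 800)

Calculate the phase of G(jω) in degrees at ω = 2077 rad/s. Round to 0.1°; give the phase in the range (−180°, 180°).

-12.9°

Substitute s = j2077:
Numerator: (j2077)^2 + 589(j2077) + 5790 = -4308139 + j1223353
Denominator: (j2077)^2 + 108(j2077) + 800 = -4313129 + j224316
|N| = √(4308139² + 1223353²) ≈ 4.4785e+06, ∠N ≈ 164.15°
|D| = √(4313129² + 224316²) ≈ 4.319e+06, ∠D ≈ 177.02°
∠G = 164.15° − 177.02° = -12.87°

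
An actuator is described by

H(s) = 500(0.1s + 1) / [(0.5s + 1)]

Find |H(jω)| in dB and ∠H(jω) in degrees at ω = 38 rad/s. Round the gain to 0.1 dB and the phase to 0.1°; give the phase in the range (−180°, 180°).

40.3 dB, -11.7°

At ω = 38 rad/s:
zero (1 + j38·0.1) = 1 + j3.8 → |·| ≈ 3.9294, ∠ ≈ 75.26°
pole (1 + j38·0.5) = 1 + j19 → |·| ≈ 19.026, ∠ ≈ 86.99°
|H| = 500 · 3.9294 / (19.026) ≈ 103.26
Gain = 20 log₁₀(103.26) ≈ 40.28 dB
∠H = (75.26°) − (86.99°) = -11.73°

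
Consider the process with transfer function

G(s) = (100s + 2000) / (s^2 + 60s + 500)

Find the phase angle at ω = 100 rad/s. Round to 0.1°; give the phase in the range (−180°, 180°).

-69.0°

Substitute s = j100:
Numerator: 100(j100) + 2000 = 2000 + j10000
Denominator: (j100)^2 + 60(j100) + 500 = -9500 + j6000
|N| = √(2000² + 10000²) ≈ 10198, ∠N ≈ 78.69°
|D| = √(9500² + 6000²) ≈ 11236, ∠D ≈ 147.72°
∠G = 78.69° − 147.72° = -69.03°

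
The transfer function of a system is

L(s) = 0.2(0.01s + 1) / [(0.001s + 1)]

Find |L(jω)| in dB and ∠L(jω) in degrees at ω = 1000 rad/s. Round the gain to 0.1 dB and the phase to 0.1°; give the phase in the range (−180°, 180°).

3.1 dB, 39.3°

At ω = 1000 rad/s:
zero (1 + j1000·0.01) = 1 + j10 → |·| ≈ 10.05, ∠ ≈ 84.29°
pole (1 + j1000·0.001) = 1 + j1 → |·| ≈ 1.4142, ∠ ≈ 45.00°
|L| = 0.2 · 10.05 / (1.4142) ≈ 1.4213
Gain = 20 log₁₀(1.4213) ≈ 3.05 dB
∠L = (84.29°) − (45.00°) = 39.29°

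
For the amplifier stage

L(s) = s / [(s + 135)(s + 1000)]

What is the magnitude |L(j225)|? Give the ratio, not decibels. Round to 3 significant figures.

At s = jω = j225:
zero at origin: s = j225 → |·| = 225, ∠ = 90.00°
pole (s+135): 135 + j225 → |·| = √(135²+225²) = √68850 ≈ 262.39, ∠ = arctan(225/135) ≈ 59.04°
pole (s+1000): 1000 + j225 → |·| = √(1000²+225²) = √1050625 ≈ 1025, ∠ = arctan(225/1000) ≈ 12.68°
|L| = 1 · 225 / 2.6895e+05 ≈ 0.00083659

0.000837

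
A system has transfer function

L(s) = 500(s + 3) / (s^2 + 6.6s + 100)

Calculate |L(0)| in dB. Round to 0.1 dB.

L(0) = 500·3 / 100 = 15
20 log₁₀(15) ≈ 23.52 dB

23.5 dB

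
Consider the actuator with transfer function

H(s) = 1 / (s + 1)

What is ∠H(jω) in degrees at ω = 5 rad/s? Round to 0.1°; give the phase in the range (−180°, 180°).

-78.7°

At s = jω = j5:
pole (s+1): 1 + j5 → |·| = √(1²+5²) = √26 ≈ 5.099, ∠ = arctan(5/1) ≈ 78.69°
∠H = 0.00° − 78.69° = -78.69°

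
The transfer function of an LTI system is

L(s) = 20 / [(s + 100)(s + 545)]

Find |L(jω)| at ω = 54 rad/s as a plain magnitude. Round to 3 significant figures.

At s = jω = j54:
pole (s+100): 100 + j54 → |·| = √(100²+54²) = √12916 ≈ 113.65, ∠ = arctan(54/100) ≈ 28.37°
pole (s+545): 545 + j54 → |·| = √(545²+54²) = √299941 ≈ 547.67, ∠ = arctan(54/545) ≈ 5.66°
|L| = 20 / 62243 ≈ 0.00032132

0.000321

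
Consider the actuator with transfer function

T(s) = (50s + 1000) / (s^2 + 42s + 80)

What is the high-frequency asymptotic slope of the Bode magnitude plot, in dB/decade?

Each pole contributes −20 dB/decade at high frequency; each zero contributes +20 dB/decade.
Net: 1 zero(s) − 2 pole(s) → -20 dB/decade.

-20 dB/decade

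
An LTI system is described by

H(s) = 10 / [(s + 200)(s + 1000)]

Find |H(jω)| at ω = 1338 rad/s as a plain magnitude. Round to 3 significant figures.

At s = jω = j1338:
pole (s+200): 200 + j1338 → |·| = √(200²+1338²) = √1830244 ≈ 1352.9, ∠ = arctan(1338/200) ≈ 81.50°
pole (s+1000): 1000 + j1338 → |·| = √(1000²+1338²) = √2790244 ≈ 1670.4, ∠ = arctan(1338/1000) ≈ 53.23°
|H| = 10 / 2.2599e+06 ≈ 4.425e-06

4.43e-06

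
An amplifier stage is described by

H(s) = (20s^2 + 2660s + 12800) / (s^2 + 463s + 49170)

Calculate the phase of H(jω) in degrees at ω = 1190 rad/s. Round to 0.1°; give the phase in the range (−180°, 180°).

15.6°

Substitute s = j1190:
Numerator: 20(j1190)^2 + 2660(j1190) + 12800 = -28309200 + j3165400
Denominator: (j1190)^2 + 463(j1190) + 49170 = -1366930 + j550970
|N| = √(28309200² + 3165400²) ≈ 2.8486e+07, ∠N ≈ 173.62°
|D| = √(1366930² + 550970²) ≈ 1.4738e+06, ∠D ≈ 158.05°
∠H = 173.62° − 158.05° = 15.57°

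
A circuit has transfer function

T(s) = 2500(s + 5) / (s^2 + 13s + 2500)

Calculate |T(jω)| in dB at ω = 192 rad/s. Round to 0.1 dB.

22.9 dB

At s = jω = j192:
zero (s+5): 5 + j192 → |·| = √(5²+192²) = √36889 ≈ 192.07, ∠ = arctan(192/5) ≈ 88.51°
quadratic: (j192)² + 13·j192 + 2500 = -34364 + j2496 → |·| ≈ 34455, ∠ ≈ 175.85°
|T| = 2500 · 192.07 / 34455 ≈ 13.936
Gain = 20 log₁₀(13.936) ≈ 22.88 dB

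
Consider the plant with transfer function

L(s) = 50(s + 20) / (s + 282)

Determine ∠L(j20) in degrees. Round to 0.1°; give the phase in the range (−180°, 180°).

40.9°

At s = jω = j20:
zero (s+20): 20 + j20 → |·| = √(20²+20²) = √800 ≈ 28.284, ∠ = arctan(20/20) ≈ 45.00°
pole (s+282): 282 + j20 → |·| = √(282²+20²) = √79924 ≈ 282.71, ∠ = arctan(20/282) ≈ 4.06°
∠L = 45.00° − 4.06° = 40.94°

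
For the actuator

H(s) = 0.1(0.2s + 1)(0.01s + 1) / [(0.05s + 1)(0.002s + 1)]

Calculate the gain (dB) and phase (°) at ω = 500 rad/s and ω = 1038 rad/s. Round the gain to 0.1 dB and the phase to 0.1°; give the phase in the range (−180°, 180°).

ω = 500: 3.2 dB, 35.4°; ω = 1038: 5.2 dB, 21.0°

At ω = 500 rad/s:
zero (1 + j500·0.2) = 1 + j100 → |·| ≈ 100, ∠ ≈ 89.43°
zero (1 + j500·0.01) = 1 + j5 → |·| ≈ 5.099, ∠ ≈ 78.69°
pole (1 + j500·0.05) = 1 + j25 → |·| ≈ 25.02, ∠ ≈ 87.71°
pole (1 + j500·0.002) = 1 + j1 → |·| ≈ 1.4142, ∠ ≈ 45.00°
|H| = 0.1 · 100 · 5.099 / (25.02 · 1.4142) ≈ 1.4411
Gain = 20 log₁₀(1.4411) ≈ 3.17 dB
∠H = (89.43° + 78.69°) − (87.71° + 45.00°) = 35.41°

At ω = 1038 rad/s:
zero (1 + j1038·0.2) = 1 + j207.6 → |·| ≈ 207.6, ∠ ≈ 89.72°
zero (1 + j1038·0.01) = 1 + j10.38 → |·| ≈ 10.428, ∠ ≈ 84.50°
pole (1 + j1038·0.05) = 1 + j51.9 → |·| ≈ 51.91, ∠ ≈ 88.90°
pole (1 + j1038·0.002) = 1 + j2.076 → |·| ≈ 2.3043, ∠ ≈ 64.28°
|H| = 0.1 · 207.6 · 10.428 / (51.91 · 2.3043) ≈ 1.8098
Gain = 20 log₁₀(1.8098) ≈ 5.15 dB
∠H = (89.72° + 84.50°) − (88.90° + 64.28°) = 21.04°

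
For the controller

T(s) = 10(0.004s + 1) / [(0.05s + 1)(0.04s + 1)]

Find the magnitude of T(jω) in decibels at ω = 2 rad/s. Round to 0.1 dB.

At ω = 2 rad/s:
zero (1 + j2·0.004) = 1 + j0.008 → |·| ≈ 1, ∠ ≈ 0.46°
pole (1 + j2·0.05) = 1 + j0.1 → |·| ≈ 1.005, ∠ ≈ 5.71°
pole (1 + j2·0.04) = 1 + j0.08 → |·| ≈ 1.0032, ∠ ≈ 4.57°
|T| = 10 · 1 / (1.005 · 1.0032) ≈ 9.9185
Gain = 20 log₁₀(9.9185) ≈ 19.93 dB

19.9 dB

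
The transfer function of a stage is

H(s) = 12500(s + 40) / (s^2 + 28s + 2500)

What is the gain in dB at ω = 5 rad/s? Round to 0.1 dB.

At s = jω = j5:
zero (s+40): 40 + j5 → |·| = √(40²+5²) = √1625 ≈ 40.311, ∠ = arctan(5/40) ≈ 7.13°
quadratic: (j5)² + 28·j5 + 2500 = 2475 + j140 → |·| ≈ 2479, ∠ ≈ 3.24°
|H| = 12500 · 40.311 / 2479 ≈ 203.26
Gain = 20 log₁₀(203.26) ≈ 46.16 dB

46.2 dB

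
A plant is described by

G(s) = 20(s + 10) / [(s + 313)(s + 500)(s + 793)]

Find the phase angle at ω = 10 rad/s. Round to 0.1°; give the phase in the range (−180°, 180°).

41.3°

At s = jω = j10:
zero (s+10): 10 + j10 → |·| = √(10²+10²) = √200 ≈ 14.142, ∠ = arctan(10/10) ≈ 45.00°
pole (s+313): 313 + j10 → |·| = √(313²+10²) = √98069 ≈ 313.16, ∠ = arctan(10/313) ≈ 1.83°
pole (s+500): 500 + j10 → |·| = √(500²+10²) = √250100 ≈ 500.1, ∠ = arctan(10/500) ≈ 1.15°
pole (s+793): 793 + j10 → |·| = √(793²+10²) = √628949 ≈ 793.06, ∠ = arctan(10/793) ≈ 0.72°
∠G = 45.00° − 3.70° = 41.30°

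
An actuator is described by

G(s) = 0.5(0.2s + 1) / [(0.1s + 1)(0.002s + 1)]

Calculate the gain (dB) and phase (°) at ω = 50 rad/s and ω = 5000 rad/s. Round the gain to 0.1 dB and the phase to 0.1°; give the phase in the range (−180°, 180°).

At ω = 50 rad/s:
zero (1 + j50·0.2) = 1 + j10 → |·| ≈ 10.05, ∠ ≈ 84.29°
pole (1 + j50·0.1) = 1 + j5 → |·| ≈ 5.099, ∠ ≈ 78.69°
pole (1 + j50·0.002) = 1 + j0.1 → |·| ≈ 1.005, ∠ ≈ 5.71°
|G| = 0.5 · 10.05 / (5.099 · 1.005) ≈ 0.98058
Gain = 20 log₁₀(0.98058) ≈ -0.17 dB
∠G = (84.29°) − (78.69° + 5.71°) = -0.11°

At ω = 5000 rad/s:
zero (1 + j5000·0.2) = 1 + j1000 → |·| ≈ 1000, ∠ ≈ 89.94°
pole (1 + j5000·0.1) = 1 + j500 → |·| ≈ 500, ∠ ≈ 89.89°
pole (1 + j5000·0.002) = 1 + j10 → |·| ≈ 10.05, ∠ ≈ 84.29°
|G| = 0.5 · 1000 / (500 · 10.05) ≈ 0.099502
Gain = 20 log₁₀(0.099502) ≈ -20.04 dB
∠G = (89.94°) − (89.89° + 84.29°) = -84.24°

ω = 50: -0.2 dB, -0.1°; ω = 5000: -20.0 dB, -84.2°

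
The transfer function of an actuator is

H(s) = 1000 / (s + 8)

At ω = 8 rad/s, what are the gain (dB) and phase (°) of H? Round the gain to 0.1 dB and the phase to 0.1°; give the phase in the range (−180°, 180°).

Substitute s = j8:
Numerator: 1000 = 1000 + j0
Denominator: (j8) + 8 = 8 + j8
|N| = √(1000² + 0²) ≈ 1000, ∠N ≈ 0.00°
|D| = √(8² + 8²) ≈ 11.314, ∠D ≈ 45.00°
|H| = 1000 / 11.314 ≈ 88.386
Gain = 20 log₁₀(88.386) ≈ 38.93 dB
∠H = 0.00° − 45.00° = -45.00°

38.9 dB, -45.0°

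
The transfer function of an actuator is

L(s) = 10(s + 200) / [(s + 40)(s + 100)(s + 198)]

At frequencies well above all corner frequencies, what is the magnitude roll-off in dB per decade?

-40 dB/decade

Each pole contributes −20 dB/decade at high frequency; each zero contributes +20 dB/decade.
Net: 1 zero(s) − 3 pole(s) → -40 dB/decade.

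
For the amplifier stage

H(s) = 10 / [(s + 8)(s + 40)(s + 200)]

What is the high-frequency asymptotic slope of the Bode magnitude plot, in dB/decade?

-60 dB/decade

Each pole contributes −20 dB/decade at high frequency; each zero contributes +20 dB/decade.
Net: 0 zero(s) − 3 pole(s) → -60 dB/decade.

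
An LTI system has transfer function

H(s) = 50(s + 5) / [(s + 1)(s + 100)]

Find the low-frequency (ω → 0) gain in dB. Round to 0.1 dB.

8.0 dB

H(0) = 50·5 / (1·100) = 2.5
20 log₁₀(2.5) ≈ 7.96 dB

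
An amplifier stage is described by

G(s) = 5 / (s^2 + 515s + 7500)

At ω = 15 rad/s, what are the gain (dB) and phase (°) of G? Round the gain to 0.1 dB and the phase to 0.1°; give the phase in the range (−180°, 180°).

-66.5 dB, -46.7°

Substitute s = j15:
Numerator: 5 = 5 + j0
Denominator: (j15)^2 + 515(j15) + 7500 = 7275 + j7725
|N| = √(5² + 0²) ≈ 5, ∠N ≈ 0.00°
|D| = √(7275² + 7725²) ≈ 10611, ∠D ≈ 46.72°
|G| = 5 / 10611 ≈ 0.00047121
Gain = 20 log₁₀(0.00047121) ≈ -66.54 dB
∠G = 0.00° − 46.72° = -46.72°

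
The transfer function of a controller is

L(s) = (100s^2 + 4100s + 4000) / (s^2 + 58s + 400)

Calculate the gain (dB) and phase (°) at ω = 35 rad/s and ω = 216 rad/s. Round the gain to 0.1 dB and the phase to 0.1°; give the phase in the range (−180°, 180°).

ω = 35: 38.6 dB, 17.4°; ω = 216: 39.9 dB, 4.4°

Substitute s = j35:
Numerator: 100(j35)^2 + 4100(j35) + 4000 = -118500 + j143500
Denominator: (j35)^2 + 58(j35) + 400 = -825 + j2030
|N| = √(118500² + 143500²) ≈ 1.861e+05, ∠N ≈ 129.55°
|D| = √(825² + 2030²) ≈ 2191.2, ∠D ≈ 112.12°
|L| = 1.861e+05 / 2191.2 ≈ 84.931
Gain = 20 log₁₀(84.931) ≈ 38.58 dB
∠L = 129.55° − 112.12° = 17.43°

Substitute s = j216:
Numerator: 100(j216)^2 + 4100(j216) + 4000 = -4661600 + j885600
Denominator: (j216)^2 + 58(j216) + 400 = -46256 + j12528
|N| = √(4661600² + 885600²) ≈ 4.745e+06, ∠N ≈ 169.24°
|D| = √(46256² + 12528²) ≈ 47923, ∠D ≈ 164.85°
|L| = 4.745e+06 / 47923 ≈ 99.013
Gain = 20 log₁₀(99.013) ≈ 39.91 dB
∠L = 169.24° − 164.85° = 4.39°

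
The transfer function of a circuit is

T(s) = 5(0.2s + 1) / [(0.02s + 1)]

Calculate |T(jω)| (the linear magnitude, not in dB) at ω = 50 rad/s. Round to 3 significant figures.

At ω = 50 rad/s:
zero (1 + j50·0.2) = 1 + j10 → |·| ≈ 10.05, ∠ ≈ 84.29°
pole (1 + j50·0.02) = 1 + j1 → |·| ≈ 1.4142, ∠ ≈ 45.00°
|T| = 5 · 10.05 / (1.4142) ≈ 35.532

35.5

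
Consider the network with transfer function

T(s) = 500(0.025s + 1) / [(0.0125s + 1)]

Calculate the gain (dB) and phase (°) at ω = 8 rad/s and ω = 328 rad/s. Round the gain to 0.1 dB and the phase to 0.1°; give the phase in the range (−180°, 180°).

At ω = 8 rad/s:
zero (1 + j8·0.025) = 1 + j0.2 → |·| ≈ 1.0198, ∠ ≈ 11.31°
pole (1 + j8·0.0125) = 1 + j0.1 → |·| ≈ 1.005, ∠ ≈ 5.71°
|T| = 500 · 1.0198 / (1.005) ≈ 507.36
Gain = 20 log₁₀(507.36) ≈ 54.11 dB
∠T = (11.31°) − (5.71°) = 5.60°

At ω = 328 rad/s:
zero (1 + j328·0.025) = 1 + j8.2 → |·| ≈ 8.2608, ∠ ≈ 83.05°
pole (1 + j328·0.0125) = 1 + j4.1 → |·| ≈ 4.2202, ∠ ≈ 76.29°
|T| = 500 · 8.2608 / (4.2202) ≈ 978.72
Gain = 20 log₁₀(978.72) ≈ 59.81 dB
∠T = (83.05°) − (76.29°) = 6.76°

ω = 8: 54.1 dB, 5.6°; ω = 328: 59.8 dB, 6.8°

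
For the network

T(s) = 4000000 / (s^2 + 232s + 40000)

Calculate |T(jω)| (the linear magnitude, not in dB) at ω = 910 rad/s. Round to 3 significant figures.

4.90

At s = jω = j910:
quadratic: (j910)² + 232·j910 + 40000 = -788100 + j211120 → |·| ≈ 8.1589e+05, ∠ ≈ 165.00°
|T| = 4000000 / 8.1589e+05 ≈ 4.9026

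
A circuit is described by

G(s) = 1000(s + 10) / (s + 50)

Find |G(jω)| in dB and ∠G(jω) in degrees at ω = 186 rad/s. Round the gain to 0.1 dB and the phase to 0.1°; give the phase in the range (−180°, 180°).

59.7 dB, 12.0°

At s = jω = j186:
zero (s+10): 10 + j186 → |·| = √(10²+186²) = √34696 ≈ 186.27, ∠ = arctan(186/10) ≈ 86.92°
pole (s+50): 50 + j186 → |·| = √(50²+186²) = √37096 ≈ 192.6, ∠ = arctan(186/50) ≈ 74.95°
|G| = 1000 · 186.27 / 192.6 ≈ 967.13
Gain = 20 log₁₀(967.13) ≈ 59.71 dB
∠G = 86.92° − 74.95° = 11.97°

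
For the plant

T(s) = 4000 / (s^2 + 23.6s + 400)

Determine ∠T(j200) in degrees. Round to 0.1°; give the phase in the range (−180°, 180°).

At s = jω = j200:
quadratic: (j200)² + 23.6·j200 + 400 = -39600 + j4720 → |·| ≈ 39880, ∠ ≈ 173.20°
∠T = 0.00° − 173.20° = -173.20°

-173.2°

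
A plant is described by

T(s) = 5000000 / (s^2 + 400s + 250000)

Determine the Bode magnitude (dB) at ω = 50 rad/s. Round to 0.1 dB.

26.1 dB

At s = jω = j50:
quadratic: (j50)² + 400·j50 + 250000 = 247500 + j20000 → |·| ≈ 2.4831e+05, ∠ ≈ 4.62°
|T| = 5000000 / 2.4831e+05 ≈ 20.136
Gain = 20 log₁₀(20.136) ≈ 26.08 dB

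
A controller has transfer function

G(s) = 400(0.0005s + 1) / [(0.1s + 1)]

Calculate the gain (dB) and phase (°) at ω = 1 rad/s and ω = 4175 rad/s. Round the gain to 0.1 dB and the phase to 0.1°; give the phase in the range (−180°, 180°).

ω = 1: 52.0 dB, -5.7°; ω = 4175: 6.9 dB, -25.5°

At ω = 1 rad/s:
zero (1 + j1·0.0005) = 1 + j0.0005 → |·| ≈ 1, ∠ ≈ 0.03°
pole (1 + j1·0.1) = 1 + j0.1 → |·| ≈ 1.005, ∠ ≈ 5.71°
|G| = 400 · 1 / (1.005) ≈ 398.01
Gain = 20 log₁₀(398.01) ≈ 52.00 dB
∠G = (0.03°) − (5.71°) = -5.68°

At ω = 4175 rad/s:
zero (1 + j4175·0.0005) = 1 + j2.0875 → |·| ≈ 2.3147, ∠ ≈ 64.40°
pole (1 + j4175·0.1) = 1 + j417.5 → |·| ≈ 417.5, ∠ ≈ 89.86°
|G| = 400 · 2.3147 / (417.5) ≈ 2.2177
Gain = 20 log₁₀(2.2177) ≈ 6.92 dB
∠G = (64.40°) − (89.86°) = -25.46°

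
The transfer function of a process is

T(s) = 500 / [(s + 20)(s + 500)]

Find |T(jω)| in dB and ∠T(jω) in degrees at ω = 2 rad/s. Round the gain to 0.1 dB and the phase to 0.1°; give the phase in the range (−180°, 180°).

-26.1 dB, -5.9°

At s = jω = j2:
pole (s+20): 20 + j2 → |·| = √(20²+2²) = √404 ≈ 20.1, ∠ = arctan(2/20) ≈ 5.71°
pole (s+500): 500 + j2 → |·| = √(500²+2²) = √250004 ≈ 500, ∠ = arctan(2/500) ≈ 0.23°
|T| = 500 / 10050 ≈ 0.049751
Gain = 20 log₁₀(0.049751) ≈ -26.06 dB
∠T = 0.00° − 5.94° = -5.94°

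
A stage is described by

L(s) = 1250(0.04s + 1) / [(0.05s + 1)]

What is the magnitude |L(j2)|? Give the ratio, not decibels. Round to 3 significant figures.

At ω = 2 rad/s:
zero (1 + j2·0.04) = 1 + j0.08 → |·| ≈ 1.0032, ∠ ≈ 4.57°
pole (1 + j2·0.05) = 1 + j0.1 → |·| ≈ 1.005, ∠ ≈ 5.71°
|L| = 1250 · 1.0032 / (1.005) ≈ 1247.8

1.25e+03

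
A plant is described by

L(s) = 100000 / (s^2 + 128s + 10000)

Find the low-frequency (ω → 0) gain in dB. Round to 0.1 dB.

L(0) = 100000 / 10000 = 10
20 log₁₀(10) ≈ 20.00 dB

20.0 dB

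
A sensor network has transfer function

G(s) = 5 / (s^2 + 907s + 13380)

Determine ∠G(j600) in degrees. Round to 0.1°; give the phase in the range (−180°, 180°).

Substitute s = j600:
Numerator: 5 = 5 + j0
Denominator: (j600)^2 + 907(j600) + 13380 = -346620 + j544200
|N| = √(5² + 0²) ≈ 5, ∠N ≈ 0.00°
|D| = √(346620² + 544200²) ≈ 6.4521e+05, ∠D ≈ 122.49°
∠G = 0.00° − 122.49° = -122.49°

-122.5°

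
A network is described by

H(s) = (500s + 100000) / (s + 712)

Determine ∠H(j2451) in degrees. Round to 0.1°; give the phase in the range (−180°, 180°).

Substitute s = j2451:
Numerator: 500(j2451) + 100000 = 100000 + j1225500
Denominator: (j2451) + 712 = 712 + j2451
|N| = √(100000² + 1225500²) ≈ 1.2296e+06, ∠N ≈ 85.34°
|D| = √(712² + 2451²) ≈ 2552.3, ∠D ≈ 73.80°
∠H = 85.34° − 73.80° = 11.54°

11.5°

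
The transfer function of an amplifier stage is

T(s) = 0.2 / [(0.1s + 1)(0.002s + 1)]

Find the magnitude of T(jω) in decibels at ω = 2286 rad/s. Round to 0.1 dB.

At ω = 2286 rad/s:
pole (1 + j2286·0.1) = 1 + j228.6 → |·| ≈ 228.6, ∠ ≈ 89.75°
pole (1 + j2286·0.002) = 1 + j4.572 → |·| ≈ 4.6801, ∠ ≈ 77.66°
|T| = 0.2 · 1 / (228.6 · 4.6801) ≈ 0.00018694
Gain = 20 log₁₀(0.00018694) ≈ -74.57 dB

-74.6 dB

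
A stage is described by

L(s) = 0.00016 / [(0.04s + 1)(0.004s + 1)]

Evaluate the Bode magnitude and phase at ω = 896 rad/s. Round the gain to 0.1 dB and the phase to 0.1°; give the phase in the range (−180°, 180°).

-118.4 dB, -162.8°

At ω = 896 rad/s:
pole (1 + j896·0.04) = 1 + j35.84 → |·| ≈ 35.854, ∠ ≈ 88.40°
pole (1 + j896·0.004) = 1 + j3.584 → |·| ≈ 3.7209, ∠ ≈ 74.41°
|L| = 0.00016 · 1 / (35.854 · 3.7209) ≈ 1.1993e-06
Gain = 20 log₁₀(1.1993e-06) ≈ -118.42 dB
∠L = (0°) − (88.40° + 74.41°) = -162.81°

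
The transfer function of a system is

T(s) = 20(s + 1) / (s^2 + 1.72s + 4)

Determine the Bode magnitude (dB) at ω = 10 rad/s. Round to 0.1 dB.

6.3 dB

At s = jω = j10:
zero (s+1): 1 + j10 → |·| = √(1²+10²) = √101 ≈ 10.05, ∠ = arctan(10/1) ≈ 84.29°
quadratic: (j10)² + 1.72·j10 + 4 = -96 + j17.2 → |·| ≈ 97.529, ∠ ≈ 169.84°
|T| = 20 · 10.05 / 97.529 ≈ 2.0609
Gain = 20 log₁₀(2.0609) ≈ 6.28 dB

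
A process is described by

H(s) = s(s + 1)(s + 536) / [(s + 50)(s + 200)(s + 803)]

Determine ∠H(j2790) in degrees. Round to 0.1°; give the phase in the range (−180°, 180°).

At s = jω = j2790:
zero (s+1): 1 + j2790 → |·| = √(1²+2790²) = √7784101 ≈ 2790, ∠ = arctan(2790/1) ≈ 89.98°
zero (s+536): 536 + j2790 → |·| = √(536²+2790²) = √8071396 ≈ 2841, ∠ = arctan(2790/536) ≈ 79.13°
zero at origin: s = j2790 → |·| = 2790, ∠ = 90.00°
pole (s+50): 50 + j2790 → |·| = √(50²+2790²) = √7786600 ≈ 2790.4, ∠ = arctan(2790/50) ≈ 88.97°
pole (s+200): 200 + j2790 → |·| = √(200²+2790²) = √7824100 ≈ 2797.2, ∠ = arctan(2790/200) ≈ 85.90°
pole (s+803): 803 + j2790 → |·| = √(803²+2790²) = √8428909 ≈ 2903.3, ∠ = arctan(2790/803) ≈ 73.94°
∠H = 259.11° − 248.81° = 10.30°

10.3°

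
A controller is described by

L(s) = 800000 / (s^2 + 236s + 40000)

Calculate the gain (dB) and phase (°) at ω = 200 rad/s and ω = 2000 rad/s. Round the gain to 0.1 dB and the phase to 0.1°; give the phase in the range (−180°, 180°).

ω = 200: 24.6 dB, -90.0°; ω = 2000: -14.0 dB, -173.2°

At s = jω = j200:
quadratic: (j200)² + 236·j200 + 40000 = 0 + j47200 → |·| ≈ 47200, ∠ ≈ 90.00°
|L| = 800000 / 47200 ≈ 16.949
Gain = 20 log₁₀(16.949) ≈ 24.58 dB
∠L = 0.00° − 90.00° = -90.00°

At s = jω = j2000:
quadratic: (j2000)² + 236·j2000 + 40000 = -3960000 + j472000 → |·| ≈ 3.988e+06, ∠ ≈ 173.20°
|L| = 800000 / 3.988e+06 ≈ 0.2006
Gain = 20 log₁₀(0.2006) ≈ -13.95 dB
∠L = 0.00° − 173.20° = -173.20°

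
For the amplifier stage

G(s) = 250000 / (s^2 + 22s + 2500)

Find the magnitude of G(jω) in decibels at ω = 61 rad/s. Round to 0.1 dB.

At s = jω = j61:
quadratic: (j61)² + 22·j61 + 2500 = -1221 + j1342 → |·| ≈ 1814.3, ∠ ≈ 132.30°
|G| = 250000 / 1814.3 ≈ 137.79
Gain = 20 log₁₀(137.79) ≈ 42.78 dB

42.8 dB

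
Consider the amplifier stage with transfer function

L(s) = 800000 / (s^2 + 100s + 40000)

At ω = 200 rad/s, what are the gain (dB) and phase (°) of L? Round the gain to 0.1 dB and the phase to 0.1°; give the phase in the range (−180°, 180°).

At s = jω = j200:
quadratic: (j200)² + 100·j200 + 40000 = 0 + j20000 → |·| ≈ 20000, ∠ ≈ 90.00°
|L| = 800000 / 20000 ≈ 40
Gain = 20 log₁₀(40) ≈ 32.04 dB
∠L = 0.00° − 90.00° = -90.00°

32.0 dB, -90.0°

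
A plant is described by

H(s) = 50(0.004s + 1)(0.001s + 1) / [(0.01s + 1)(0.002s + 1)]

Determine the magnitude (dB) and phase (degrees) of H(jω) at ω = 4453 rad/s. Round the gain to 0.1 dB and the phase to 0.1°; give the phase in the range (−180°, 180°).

At ω = 4453 rad/s:
zero (1 + j4453·0.004) = 1 + j17.812 → |·| ≈ 17.84, ∠ ≈ 86.79°
zero (1 + j4453·0.001) = 1 + j4.453 → |·| ≈ 4.5639, ∠ ≈ 77.34°
pole (1 + j4453·0.01) = 1 + j44.53 → |·| ≈ 44.541, ∠ ≈ 88.71°
pole (1 + j4453·0.002) = 1 + j8.906 → |·| ≈ 8.962, ∠ ≈ 83.59°
|H| = 50 · 17.84 · 4.5639 / (44.541 · 8.962) ≈ 10.198
Gain = 20 log₁₀(10.198) ≈ 20.17 dB
∠H = (86.79° + 77.34°) − (88.71° + 83.59°) = -8.17°

20.2 dB, -8.2°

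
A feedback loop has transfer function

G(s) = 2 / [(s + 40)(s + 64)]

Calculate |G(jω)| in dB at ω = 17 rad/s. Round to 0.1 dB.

At s = jω = j17:
pole (s+40): 40 + j17 → |·| = √(40²+17²) = √1889 ≈ 43.463, ∠ = arctan(17/40) ≈ 23.03°
pole (s+64): 64 + j17 → |·| = √(64²+17²) = √4385 ≈ 66.219, ∠ = arctan(17/64) ≈ 14.88°
|G| = 2 / 2878.1 ≈ 0.0006949
Gain = 20 log₁₀(0.0006949) ≈ -63.16 dB

-63.2 dB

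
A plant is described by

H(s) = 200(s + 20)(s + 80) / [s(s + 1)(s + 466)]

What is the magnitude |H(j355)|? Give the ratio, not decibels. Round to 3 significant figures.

At s = jω = j355:
zero (s+20): 20 + j355 → |·| = √(20²+355²) = √126425 ≈ 355.56, ∠ = arctan(355/20) ≈ 86.78°
zero (s+80): 80 + j355 → |·| = √(80²+355²) = √132425 ≈ 363.9, ∠ = arctan(355/80) ≈ 77.30°
pole (s+1): 1 + j355 → |·| = √(1²+355²) = √126026 ≈ 355, ∠ = arctan(355/1) ≈ 89.84°
pole (s+466): 466 + j355 → |·| = √(466²+355²) = √343181 ≈ 585.82, ∠ = arctan(355/466) ≈ 37.30°
pole at origin: |s| = 355, ∠ = 90.00° (in denominator)
|H| = 200 · 1.2939e+05 / 7.3828e+07 ≈ 0.35052

0.351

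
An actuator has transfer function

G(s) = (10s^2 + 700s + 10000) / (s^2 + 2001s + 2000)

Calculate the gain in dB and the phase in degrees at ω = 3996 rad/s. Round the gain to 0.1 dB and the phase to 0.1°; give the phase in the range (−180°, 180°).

19.0 dB, 25.6°

Substitute s = j3996:
Numerator: 10(j3996)^2 + 700(j3996) + 10000 = -159670160 + j2797200
Denominator: (j3996)^2 + 2001(j3996) + 2000 = -15966016 + j7995996
|N| = √(159670160² + 2797200²) ≈ 1.5969e+08, ∠N ≈ 179.00°
|D| = √(15966016² + 7995996²) ≈ 1.7856e+07, ∠D ≈ 153.40°
|G| = 1.5969e+08 / 1.7856e+07 ≈ 8.9432
Gain = 20 log₁₀(8.9432) ≈ 19.03 dB
∠G = 179.00° − 153.40° = 25.60°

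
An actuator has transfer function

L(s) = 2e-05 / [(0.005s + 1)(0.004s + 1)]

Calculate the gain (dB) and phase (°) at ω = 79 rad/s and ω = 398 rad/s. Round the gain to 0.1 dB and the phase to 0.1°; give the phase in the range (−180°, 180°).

ω = 79: -95.0 dB, -39.1°; ω = 398: -106.4 dB, -121.2°

At ω = 79 rad/s:
pole (1 + j79·0.005) = 1 + j0.395 → |·| ≈ 1.0752, ∠ ≈ 21.55°
pole (1 + j79·0.004) = 1 + j0.316 → |·| ≈ 1.0487, ∠ ≈ 17.54°
|L| = 2e-05 · 1 / (1.0752 · 1.0487) ≈ 1.7737e-05
Gain = 20 log₁₀(1.7737e-05) ≈ -95.02 dB
∠L = (0°) − (21.55° + 17.54°) = -39.09°

At ω = 398 rad/s:
pole (1 + j398·0.005) = 1 + j1.99 → |·| ≈ 2.2271, ∠ ≈ 63.32°
pole (1 + j398·0.004) = 1 + j1.592 → |·| ≈ 1.88, ∠ ≈ 57.87°
|L| = 2e-05 · 1 / (2.2271 · 1.88) ≈ 4.7767e-06
Gain = 20 log₁₀(4.7767e-06) ≈ -106.42 dB
∠L = (0°) − (63.32° + 57.87°) = -121.19°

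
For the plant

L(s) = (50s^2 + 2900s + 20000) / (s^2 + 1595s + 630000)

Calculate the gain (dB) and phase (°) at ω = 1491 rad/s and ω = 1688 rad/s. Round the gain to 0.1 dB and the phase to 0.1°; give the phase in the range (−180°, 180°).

Substitute s = j1491:
Numerator: 50(j1491)^2 + 2900(j1491) + 20000 = -111134050 + j4323900
Denominator: (j1491)^2 + 1595(j1491) + 630000 = -1593081 + j2378145
|N| = √(111134050² + 4323900²) ≈ 1.1122e+08, ∠N ≈ 177.77°
|D| = √(1593081² + 2378145²) ≈ 2.8624e+06, ∠D ≈ 123.82°
|L| = 1.1122e+08 / 2.8624e+06 ≈ 38.856
Gain = 20 log₁₀(38.856) ≈ 31.79 dB
∠L = 177.77° − 123.82° = 53.95°

Substitute s = j1688:
Numerator: 50(j1688)^2 + 2900(j1688) + 20000 = -142447200 + j4895200
Denominator: (j1688)^2 + 1595(j1688) + 630000 = -2219344 + j2692360
|N| = √(142447200² + 4895200²) ≈ 1.4253e+08, ∠N ≈ 178.03°
|D| = √(2219344² + 2692360²) ≈ 3.4892e+06, ∠D ≈ 129.50°
|L| = 1.4253e+08 / 3.4892e+06 ≈ 40.849
Gain = 20 log₁₀(40.849) ≈ 32.22 dB
∠L = 178.03° − 129.50° = 48.53°

ω = 1491: 31.8 dB, 54.0°; ω = 1688: 32.2 dB, 48.5°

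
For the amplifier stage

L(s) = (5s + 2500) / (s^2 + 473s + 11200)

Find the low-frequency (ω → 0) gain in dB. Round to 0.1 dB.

L(0) = 2500 / 11200 ≈ 0.22321
20 log₁₀(0.22321) ≈ -13.03 dB

-13.0 dB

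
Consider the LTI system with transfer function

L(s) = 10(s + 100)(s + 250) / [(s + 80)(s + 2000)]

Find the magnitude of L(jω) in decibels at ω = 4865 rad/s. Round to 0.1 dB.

At s = jω = j4865:
zero (s+100): 100 + j4865 → |·| = √(100²+4865²) = √23678225 ≈ 4866, ∠ = arctan(4865/100) ≈ 88.82°
zero (s+250): 250 + j4865 → |·| = √(250²+4865²) = √23730725 ≈ 4871.4, ∠ = arctan(4865/250) ≈ 87.06°
pole (s+80): 80 + j4865 → |·| = √(80²+4865²) = √23674625 ≈ 4865.7, ∠ = arctan(4865/80) ≈ 89.06°
pole (s+2000): 2000 + j4865 → |·| = √(2000²+4865²) = √27668225 ≈ 5260.1, ∠ = arctan(4865/2000) ≈ 67.65°
|L| = 10 · 2.3704e+07 / 2.5594e+07 ≈ 9.2615
Gain = 20 log₁₀(9.2615) ≈ 19.33 dB

19.3 dB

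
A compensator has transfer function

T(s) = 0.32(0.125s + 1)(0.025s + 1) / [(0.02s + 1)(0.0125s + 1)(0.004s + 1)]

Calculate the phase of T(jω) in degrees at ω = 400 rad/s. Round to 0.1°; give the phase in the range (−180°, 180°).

-46.4°

At ω = 400 rad/s:
zero (1 + j400·0.125) = 1 + j50 → |·| ≈ 50.01, ∠ ≈ 88.85°
zero (1 + j400·0.025) = 1 + j10 → |·| ≈ 10.05, ∠ ≈ 84.29°
pole (1 + j400·0.02) = 1 + j8 → |·| ≈ 8.0623, ∠ ≈ 82.87°
pole (1 + j400·0.0125) = 1 + j5 → |·| ≈ 5.099, ∠ ≈ 78.69°
pole (1 + j400·0.004) = 1 + j1.6 → |·| ≈ 1.8868, ∠ ≈ 57.99°
∠T = (88.85° + 84.29°) − (82.87° + 78.69° + 57.99°) = -46.41°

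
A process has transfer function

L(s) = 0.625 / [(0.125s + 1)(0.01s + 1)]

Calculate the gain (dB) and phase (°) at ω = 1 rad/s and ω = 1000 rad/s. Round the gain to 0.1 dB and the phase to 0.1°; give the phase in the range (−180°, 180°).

ω = 1: -4.2 dB, -7.7°; ω = 1000: -66.1 dB, -173.8°

At ω = 1 rad/s:
pole (1 + j1·0.125) = 1 + j0.125 → |·| ≈ 1.0078, ∠ ≈ 7.13°
pole (1 + j1·0.01) = 1 + j0.01 → |·| ≈ 1, ∠ ≈ 0.57°
|L| = 0.625 · 1 / (1.0078 · 1) ≈ 0.62016
Gain = 20 log₁₀(0.62016) ≈ -4.15 dB
∠L = (0°) − (7.13° + 0.57°) = -7.70°

At ω = 1000 rad/s:
pole (1 + j1000·0.125) = 1 + j125 → |·| ≈ 125, ∠ ≈ 89.54°
pole (1 + j1000·0.01) = 1 + j10 → |·| ≈ 10.05, ∠ ≈ 84.29°
|L| = 0.625 · 1 / (125 · 10.05) ≈ 0.00049751
Gain = 20 log₁₀(0.00049751) ≈ -66.06 dB
∠L = (0°) − (89.54° + 84.29°) = -173.83°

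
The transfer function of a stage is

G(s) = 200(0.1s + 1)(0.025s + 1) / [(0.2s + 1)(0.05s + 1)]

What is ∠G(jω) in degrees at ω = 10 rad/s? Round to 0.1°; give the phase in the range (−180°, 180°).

At ω = 10 rad/s:
zero (1 + j10·0.1) = 1 + j1 → |·| ≈ 1.4142, ∠ ≈ 45.00°
zero (1 + j10·0.025) = 1 + j0.25 → |·| ≈ 1.0308, ∠ ≈ 14.04°
pole (1 + j10·0.2) = 1 + j2 → |·| ≈ 2.2361, ∠ ≈ 63.43°
pole (1 + j10·0.05) = 1 + j0.5 → |·| ≈ 1.118, ∠ ≈ 26.57°
∠G = (45.00° + 14.04°) − (63.43° + 26.57°) = -30.96°

-31.0°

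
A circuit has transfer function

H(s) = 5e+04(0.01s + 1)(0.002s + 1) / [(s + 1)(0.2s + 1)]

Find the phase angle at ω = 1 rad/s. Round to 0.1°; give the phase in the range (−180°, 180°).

-55.6°

At ω = 1 rad/s:
zero (1 + j1·0.01) = 1 + j0.01 → |·| ≈ 1, ∠ ≈ 0.57°
zero (1 + j1·0.002) = 1 + j0.002 → |·| ≈ 1, ∠ ≈ 0.11°
pole (1 + j1·1) = 1 + j1 → |·| ≈ 1.4142, ∠ ≈ 45.00°
pole (1 + j1·0.2) = 1 + j0.2 → |·| ≈ 1.0198, ∠ ≈ 11.31°
∠H = (0.57° + 0.11°) − (45.00° + 11.31°) = -55.63°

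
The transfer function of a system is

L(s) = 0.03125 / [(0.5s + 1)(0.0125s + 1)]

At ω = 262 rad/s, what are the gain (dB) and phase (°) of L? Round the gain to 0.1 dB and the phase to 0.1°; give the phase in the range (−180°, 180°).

-83.1 dB, -162.6°

At ω = 262 rad/s:
pole (1 + j262·0.5) = 1 + j131 → |·| ≈ 131, ∠ ≈ 89.56°
pole (1 + j262·0.0125) = 1 + j3.275 → |·| ≈ 3.4243, ∠ ≈ 73.02°
|L| = 0.03125 · 1 / (131 · 3.4243) ≈ 6.9664e-05
Gain = 20 log₁₀(6.9664e-05) ≈ -83.14 dB
∠L = (0°) − (89.56° + 73.02°) = -162.58°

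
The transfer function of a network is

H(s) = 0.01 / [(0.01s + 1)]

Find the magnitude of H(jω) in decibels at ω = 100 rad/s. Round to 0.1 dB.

-43.0 dB

At ω = 100 rad/s:
pole (1 + j100·0.01) = 1 + j1 → |·| ≈ 1.4142, ∠ ≈ 45.00°
|H| = 0.01 · 1 / (1.4142) ≈ 0.0070711
Gain = 20 log₁₀(0.0070711) ≈ -43.01 dB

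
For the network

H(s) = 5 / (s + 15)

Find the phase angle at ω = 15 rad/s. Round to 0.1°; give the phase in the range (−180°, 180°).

Substitute s = j15:
Numerator: 5 = 5 + j0
Denominator: (j15) + 15 = 15 + j15
|N| = √(5² + 0²) ≈ 5, ∠N ≈ 0.00°
|D| = √(15² + 15²) ≈ 21.213, ∠D ≈ 45.00°
∠H = 0.00° − 45.00° = -45.00°

-45.0°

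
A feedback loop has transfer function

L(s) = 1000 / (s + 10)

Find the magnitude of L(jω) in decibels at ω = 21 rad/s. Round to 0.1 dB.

At s = jω = j21:
pole (s+10): 10 + j21 → |·| = √(10²+21²) = √541 ≈ 23.259, ∠ = arctan(21/10) ≈ 64.54°
|L| = 1000 / 23.259 ≈ 42.994
Gain = 20 log₁₀(42.994) ≈ 32.67 dB

32.7 dB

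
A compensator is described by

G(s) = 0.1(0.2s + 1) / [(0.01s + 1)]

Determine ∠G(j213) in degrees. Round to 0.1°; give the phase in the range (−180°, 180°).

At ω = 213 rad/s:
zero (1 + j213·0.2) = 1 + j42.6 → |·| ≈ 42.612, ∠ ≈ 88.66°
pole (1 + j213·0.01) = 1 + j2.13 → |·| ≈ 2.3531, ∠ ≈ 64.85°
∠G = (88.66°) − (64.85°) = 23.81°

23.8°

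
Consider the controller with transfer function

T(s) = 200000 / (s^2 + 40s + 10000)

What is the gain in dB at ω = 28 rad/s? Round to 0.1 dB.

26.7 dB

At s = jω = j28:
quadratic: (j28)² + 40·j28 + 10000 = 9216 + j1120 → |·| ≈ 9283.8, ∠ ≈ 6.93°
|T| = 200000 / 9283.8 ≈ 21.543
Gain = 20 log₁₀(21.543) ≈ 26.67 dB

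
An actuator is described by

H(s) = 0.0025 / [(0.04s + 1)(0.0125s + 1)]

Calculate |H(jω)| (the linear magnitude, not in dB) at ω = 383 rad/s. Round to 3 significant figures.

At ω = 383 rad/s:
pole (1 + j383·0.04) = 1 + j15.32 → |·| ≈ 15.353, ∠ ≈ 86.27°
pole (1 + j383·0.0125) = 1 + j4.7875 → |·| ≈ 4.8908, ∠ ≈ 78.20°
|H| = 0.0025 · 1 / (15.353 · 4.8908) ≈ 3.3294e-05

3.33e-05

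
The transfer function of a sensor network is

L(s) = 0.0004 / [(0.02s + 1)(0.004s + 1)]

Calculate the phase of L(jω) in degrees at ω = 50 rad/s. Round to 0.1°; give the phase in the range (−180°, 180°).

-56.3°

At ω = 50 rad/s:
pole (1 + j50·0.02) = 1 + j1 → |·| ≈ 1.4142, ∠ ≈ 45.00°
pole (1 + j50·0.004) = 1 + j0.2 → |·| ≈ 1.0198, ∠ ≈ 11.31°
∠L = (0°) − (45.00° + 11.31°) = -56.31°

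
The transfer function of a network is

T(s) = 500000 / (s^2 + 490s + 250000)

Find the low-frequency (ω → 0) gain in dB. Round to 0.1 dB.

T(0) = 500000 / 250000 = 2
20 log₁₀(2) ≈ 6.02 dB

6.0 dB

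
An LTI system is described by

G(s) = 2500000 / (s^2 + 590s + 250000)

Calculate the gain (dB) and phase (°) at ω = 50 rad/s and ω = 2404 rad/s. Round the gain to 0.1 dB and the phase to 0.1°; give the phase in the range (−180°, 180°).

At s = jω = j50:
quadratic: (j50)² + 590·j50 + 250000 = 247500 + j29500 → |·| ≈ 2.4925e+05, ∠ ≈ 6.80°
|G| = 2500000 / 2.4925e+05 ≈ 10.03
Gain = 20 log₁₀(10.03) ≈ 20.03 dB
∠G = 0.00° − 6.80° = -6.80°

At s = jω = j2404:
quadratic: (j2404)² + 590·j2404 + 250000 = -5529216 + j1418360 → |·| ≈ 5.7082e+06, ∠ ≈ 165.61°
|G| = 2500000 / 5.7082e+06 ≈ 0.43797
Gain = 20 log₁₀(0.43797) ≈ -7.17 dB
∠G = 0.00° − 165.61° = -165.61°

ω = 50: 20.0 dB, -6.8°; ω = 2404: -7.2 dB, -165.6°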